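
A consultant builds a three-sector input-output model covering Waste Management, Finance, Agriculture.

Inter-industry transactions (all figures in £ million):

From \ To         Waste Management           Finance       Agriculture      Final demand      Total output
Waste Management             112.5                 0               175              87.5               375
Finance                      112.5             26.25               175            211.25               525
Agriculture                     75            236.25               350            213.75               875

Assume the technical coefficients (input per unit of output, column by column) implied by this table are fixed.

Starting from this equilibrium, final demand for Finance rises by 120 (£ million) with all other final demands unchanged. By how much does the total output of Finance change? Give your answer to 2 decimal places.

Technical coefficients a_ij = z_ij / X_j:
  a_WW = 112.5/375 = 0.30, a_FW = 112.5/375 = 0.30, a_AW = 75/375 = 0.20
  a_WF = 0/525 = 0.00, a_FF = 26.25/525 = 0.05, a_AF = 236.25/525 = 0.45
  a_WA = 175/875 = 0.20, a_FA = 175/875 = 0.20, a_AA = 350/875 = 0.40
I − A =
  [   0.70     0.00    -0.20]
  [  -0.30     0.95    -0.20]
  [  -0.20    -0.45     0.60]
Cofactors of I−A, C_ij = (−1)^(i+j)·(minor ij) (rows/columns in the sector order above):
  C_11 = (0.95)(0.60) − (-0.20)(-0.45) = 0.4800
  C_12 = −[(-0.30)(0.60) − (-0.20)(-0.20)] = 0.2200
  C_13 = (-0.30)(-0.45) − (0.95)(-0.20) = 0.3250
  C_21 = −[(0.00)(0.60) − (-0.20)(-0.45)] = 0.0900
  C_22 = (0.70)(0.60) − (-0.20)(-0.20) = 0.3800
  C_23 = −[(0.70)(-0.45) − (0.00)(-0.20)] = 0.3150
  C_31 = (0.00)(-0.20) − (-0.20)(0.95) = 0.1900
  C_32 = −[(0.70)(-0.20) − (-0.20)(-0.30)] = 0.2000
  C_33 = (0.70)(0.95) − (0.00)(-0.30) = 0.6650
det(I−A) = Σ_j (I−A)_1j·C_1j = (0.70)(0.4800) + (0.00)(0.2200) + (-0.20)(0.3250) = 0.2710
adj(I−A) = Cᵀ =
  [ 0.4800   0.0900   0.1900]
  [ 0.2200   0.3800   0.2000]
  [ 0.3250   0.3150   0.6650]
(I − A)⁻¹ = adj(I−A) / det(I−A) ≈
  [   1.7712     0.3321     0.7011]
  [   0.8118     1.4022     0.7380]
  [   1.1993     1.1624     2.4539]
Δx = (I − A)⁻¹ Δd with Δd having +120 in the Finance component and 0 elsewhere.
So Δx_F = L_FF · (+120), where L_FF = adj(I−A)_FF / det(I−A) = 0.3800 / 0.2710.
Δx_F = 0.3800 × (+120) / 0.2710 = 45.60 / 0.2710 ≈ 168.27.

Δx_F = 168.27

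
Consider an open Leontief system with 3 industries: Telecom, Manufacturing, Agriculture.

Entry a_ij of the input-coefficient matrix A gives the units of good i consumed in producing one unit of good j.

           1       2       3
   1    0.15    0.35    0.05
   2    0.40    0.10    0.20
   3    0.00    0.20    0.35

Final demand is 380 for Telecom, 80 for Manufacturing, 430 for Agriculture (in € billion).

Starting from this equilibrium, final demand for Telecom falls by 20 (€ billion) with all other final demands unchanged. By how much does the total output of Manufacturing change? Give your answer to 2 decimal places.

I − A =
  [   0.85    -0.35    -0.05]
  [  -0.40     0.90    -0.20]
  [   0.00    -0.20     0.65]
Cofactors of I−A, C_ij = (−1)^(i+j)·(minor ij) (rows/columns in the sector order above):
  C_11 = (0.90)(0.65) − (-0.20)(-0.20) = 0.5450
  C_12 = −[(-0.40)(0.65) − (-0.20)(0.00)] = 0.2600
  C_13 = (-0.40)(-0.20) − (0.90)(0.00) = 0.0800
  C_21 = −[(-0.35)(0.65) − (-0.05)(-0.20)] = 0.2375
  C_22 = (0.85)(0.65) − (-0.05)(0.00) = 0.5525
  C_23 = −[(0.85)(-0.20) − (-0.35)(0.00)] = 0.1700
  C_31 = (-0.35)(-0.20) − (-0.05)(0.90) = 0.1150
  C_32 = −[(0.85)(-0.20) − (-0.05)(-0.40)] = 0.1900
  C_33 = (0.85)(0.90) − (-0.35)(-0.40) = 0.6250
det(I−A) = Σ_j (I−A)_1j·C_1j = (0.85)(0.5450) + (-0.35)(0.2600) + (-0.05)(0.0800) = 0.36825
adj(I−A) = Cᵀ =
  [ 0.5450   0.2375   0.1150]
  [ 0.2600   0.5525   0.1900]
  [ 0.0800   0.1700   0.6250]
(I − A)⁻¹ = adj(I−A) / det(I−A) ≈
  [   1.4800     0.6449     0.3123]
  [   0.7060     1.5003     0.5160]
  [   0.2172     0.4616     1.6972]
Δx = (I − A)⁻¹ Δd with Δd having -20 in the Telecom component and 0 elsewhere.
So Δx_2 = L_21 · (-20), where L_21 = adj(I−A)_21 / det(I−A) = 0.2600 / 0.36825.
Δx_2 = 0.2600 × (-20) / 0.36825 = -5.20 / 0.36825 ≈ -14.12.

Δx_2 = -14.12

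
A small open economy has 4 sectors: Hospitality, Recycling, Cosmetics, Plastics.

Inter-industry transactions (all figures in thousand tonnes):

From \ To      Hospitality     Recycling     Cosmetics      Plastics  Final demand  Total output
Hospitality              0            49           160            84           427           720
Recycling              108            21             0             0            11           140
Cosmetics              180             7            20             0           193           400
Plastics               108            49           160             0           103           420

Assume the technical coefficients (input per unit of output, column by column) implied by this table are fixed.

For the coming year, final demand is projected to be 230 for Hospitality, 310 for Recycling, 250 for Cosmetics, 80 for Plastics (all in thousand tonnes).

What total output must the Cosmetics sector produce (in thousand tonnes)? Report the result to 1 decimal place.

Technical coefficients a_ij = z_ij / X_j:
  a_HH = 0/720 = 0.00, a_RH = 108/720 = 0.15, a_CH = 180/720 = 0.25, a_PH = 108/720 = 0.15
  a_HR = 49/140 = 0.35, a_RR = 21/140 = 0.15, a_CR = 7/140 = 0.05, a_PR = 49/140 = 0.35
  a_HC = 160/400 = 0.40, a_RC = 0/400 = 0.00, a_CC = 20/400 = 0.05, a_PC = 160/400 = 0.40
  a_HP = 84/420 = 0.20, a_RP = 0/420 = 0.00, a_CP = 0/420 = 0.00, a_PP = 0/420 = 0.00
I − A =
  [   1.00    -0.35    -0.40    -0.20]
  [  -0.15     0.85     0.00     0.00]
  [  -0.25    -0.05     0.95     0.00]
  [  -0.15    -0.35    -0.40     1.00]
Compute the cofactors C_ij = (−1)^(i+j)·(3×3 minor ij) of I−A; the adjugate is their transpose:
adj(I−A) = Cᵀ =
  [ 0.807500   0.423000   0.408000   0.161500]
  [ 0.142500   0.801500   0.072000   0.028500]
  [ 0.220000   0.153500   0.761500   0.044000]
  [ 0.259000   0.405375   0.391000   0.669625]
det(I−A) = Σ_j (I−A)_1j·C_1j = (1.00)(0.807500) + (-0.35)(0.142500) + (-0.40)(0.220000) + (-0.20)(0.259000) = 0.617825
(I − A)⁻¹ = adj(I−A) / det(I−A) ≈
  [   1.3070     0.6847     0.6604     0.2614]
  [   0.2306     1.2973     0.1165     0.0461]
  [   0.3561     0.2485     1.2325     0.0712]
  [   0.4192     0.6561     0.6329     1.0838]
x = (I − A)⁻¹ d = adj(I−A)·d / det(I−A), with det(I−A) = 0.617825:
  x_H = (0.807500·230 + 0.423000·310 + 0.408000·250 + 0.161500·80) / 0.617825 = 431.775 / 0.617825 ≈ 698.9
  x_R = (0.142500·230 + 0.801500·310 + 0.072000·250 + 0.028500·80) / 0.617825 = 301.52 / 0.617825 ≈ 488.0
  x_C = (0.220000·230 + 0.153500·310 + 0.761500·250 + 0.044000·80) / 0.617825 = 292.08 / 0.617825 ≈ 472.8
  x_P = (0.259000·230 + 0.405375·310 + 0.391000·250 + 0.669625·80) / 0.617825 = 336.55625 / 0.617825 ≈ 544.7

x_C = 472.8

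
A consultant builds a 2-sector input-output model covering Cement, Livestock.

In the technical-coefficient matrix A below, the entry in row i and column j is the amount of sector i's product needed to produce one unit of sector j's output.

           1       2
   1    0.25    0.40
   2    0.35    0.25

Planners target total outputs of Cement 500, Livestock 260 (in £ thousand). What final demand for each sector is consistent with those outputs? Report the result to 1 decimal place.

d_1 = 271.0, d_2 = 20.0

I − A =
  [   0.75    -0.40]
  [  -0.35     0.75]
d = (I − A) x:
  d_1 = (+0.75)·500 + (-0.40)·260 = 271.0
  d_2 = (-0.35)·500 + (+0.75)·260 = 20.0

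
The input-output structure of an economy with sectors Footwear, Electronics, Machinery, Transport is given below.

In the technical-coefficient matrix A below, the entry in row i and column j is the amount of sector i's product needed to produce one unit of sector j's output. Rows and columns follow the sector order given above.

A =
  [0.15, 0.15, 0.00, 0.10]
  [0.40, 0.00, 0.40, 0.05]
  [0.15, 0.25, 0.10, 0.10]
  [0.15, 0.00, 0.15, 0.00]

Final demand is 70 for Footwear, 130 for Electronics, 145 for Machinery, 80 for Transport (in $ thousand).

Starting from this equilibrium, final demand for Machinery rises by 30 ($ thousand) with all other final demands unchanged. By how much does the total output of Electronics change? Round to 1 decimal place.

Δx_E = 17.7

I − A =
  [   0.85    -0.15     0.00    -0.10]
  [  -0.40     1.00    -0.40    -0.05]
  [  -0.15    -0.25     0.90    -0.10]
  [  -0.15     0.00    -0.15     1.00]
Compute the cofactors C_ij = (−1)^(i+j)·(3×3 minor ij) of I−A; the adjugate is their transpose:
adj(I−A) = Cᵀ =
  [ 0.783125   0.136500   0.076125   0.092750]
  [ 0.427875   0.736500   0.346375   0.114250]
  [ 0.266875   0.233500   0.773875   0.115750]
  [ 0.157500   0.055500   0.127500   0.617000]
det(I−A) = Σ_j (I−A)_1j·C_1j = (0.85)(0.783125) + (-0.15)(0.427875) + (0.00)(0.266875) + (-0.10)(0.157500) = 0.585725
(I − A)⁻¹ = adj(I−A) / det(I−A) ≈
  [   1.3370     0.2330     0.1300     0.1584]
  [   0.7305     1.2574     0.5914     0.1951]
  [   0.4556     0.3987     1.3212     0.1976]
  [   0.2689     0.0948     0.2177     1.0534]
Δx = (I − A)⁻¹ Δd with Δd having +30 in the Machinery component and 0 elsewhere.
So Δx_E = L_EM · (+30), where L_EM = adj(I−A)_EM / det(I−A) = 0.346375 / 0.585725.
Δx_E = 0.346375 × (+30) / 0.585725 = 10.39125 / 0.585725 ≈ 17.7.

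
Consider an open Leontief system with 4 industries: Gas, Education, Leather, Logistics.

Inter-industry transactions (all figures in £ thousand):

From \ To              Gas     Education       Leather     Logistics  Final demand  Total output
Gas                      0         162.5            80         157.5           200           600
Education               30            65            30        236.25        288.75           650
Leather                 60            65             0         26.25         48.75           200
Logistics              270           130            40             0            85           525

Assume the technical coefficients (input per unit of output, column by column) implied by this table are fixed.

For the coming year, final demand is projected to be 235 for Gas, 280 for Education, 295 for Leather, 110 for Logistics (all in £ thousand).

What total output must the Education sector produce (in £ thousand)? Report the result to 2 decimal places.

x_2 = 828.78

Technical coefficients a_ij = z_ij / X_j:
  a_11 = 0/600 = 0.00, a_21 = 30/600 = 0.05, a_31 = 60/600 = 0.10, a_41 = 270/600 = 0.45
  a_12 = 162.5/650 = 0.25, a_22 = 65/650 = 0.10, a_32 = 65/650 = 0.10, a_42 = 130/650 = 0.20
  a_13 = 80/200 = 0.40, a_23 = 30/200 = 0.15, a_33 = 0/200 = 0.00, a_43 = 40/200 = 0.20
  a_14 = 157.5/525 = 0.30, a_24 = 236.25/525 = 0.45, a_34 = 26.25/525 = 0.05, a_44 = 0/525 = 0.00
I − A =
  [   1.00    -0.25    -0.40    -0.30]
  [  -0.05     0.90    -0.15    -0.45]
  [  -0.10    -0.10     1.00    -0.05]
  [  -0.45    -0.20    -0.20     1.00]
Compute the cofactors C_ij = (−1)^(i+j)·(3×3 minor ij) of I−A; the adjugate is their transpose:
adj(I−A) = Cᵀ =
  [ 0.775500   0.357500   0.447000   0.415875]
  [ 0.279375   0.800000   0.323750   0.460000]
  [ 0.127000   0.133125   0.622375   0.129125]
  [ 0.430250   0.347500   0.390375   0.830750]
det(I−A) = Σ_j (I−A)_1j·C_1j = (1.00)(0.775500) + (-0.25)(0.279375) + (-0.40)(0.127000) + (-0.30)(0.430250) = 0.52578125
(I − A)⁻¹ = adj(I−A) / det(I−A) ≈
  [   1.4749     0.6799     0.8502     0.7910]
  [   0.5314     1.5215     0.6158     0.8749]
  [   0.2415     0.2532     1.1837     0.2456]
  [   0.8183     0.6609     0.7425     1.5800]
x = (I − A)⁻¹ d = adj(I−A)·d / det(I−A), with det(I−A) = 0.52578125:
  x_1 = (0.775500·235 + 0.357500·280 + 0.447000·295 + 0.415875·110) / 0.52578125 = 459.95375 / 0.52578125 ≈ 874.80
  x_2 = (0.279375·235 + 0.800000·280 + 0.323750·295 + 0.460000·110) / 0.52578125 = 435.759375 / 0.52578125 ≈ 828.78
  x_3 = (0.127000·235 + 0.133125·280 + 0.622375·295 + 0.129125·110) / 0.52578125 = 264.924375 / 0.52578125 ≈ 503.87
  x_4 = (0.430250·235 + 0.347500·280 + 0.390375·295 + 0.830750·110) / 0.52578125 = 404.951875 / 0.52578125 ≈ 770.19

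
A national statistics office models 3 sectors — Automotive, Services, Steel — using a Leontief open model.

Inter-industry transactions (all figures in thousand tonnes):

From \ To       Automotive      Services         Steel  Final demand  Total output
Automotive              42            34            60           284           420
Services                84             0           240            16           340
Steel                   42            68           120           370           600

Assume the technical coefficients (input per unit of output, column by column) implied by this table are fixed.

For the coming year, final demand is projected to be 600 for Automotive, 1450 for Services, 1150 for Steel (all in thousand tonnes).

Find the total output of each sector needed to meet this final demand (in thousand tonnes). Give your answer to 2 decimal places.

x_1 = 1201.95, x_2 = 2583.88, x_3 = 2233.71

Technical coefficients a_ij = z_ij / X_j:
  a_11 = 42/420 = 0.10, a_21 = 84/420 = 0.20, a_31 = 42/420 = 0.10
  a_12 = 34/340 = 0.10, a_22 = 0/340 = 0.00, a_32 = 68/340 = 0.20
  a_13 = 60/600 = 0.10, a_23 = 240/600 = 0.40, a_33 = 120/600 = 0.20
I − A =
  [   0.90    -0.10    -0.10]
  [  -0.20     1.00    -0.40]
  [  -0.10    -0.20     0.80]
Cofactors of I−A, C_ij = (−1)^(i+j)·(minor ij) (rows/columns in the sector order above):
  C_11 = (1.00)(0.80) − (-0.40)(-0.20) = 0.7200
  C_12 = −[(-0.20)(0.80) − (-0.40)(-0.10)] = 0.2000
  C_13 = (-0.20)(-0.20) − (1.00)(-0.10) = 0.1400
  C_21 = −[(-0.10)(0.80) − (-0.10)(-0.20)] = 0.1000
  C_22 = (0.90)(0.80) − (-0.10)(-0.10) = 0.7100
  C_23 = −[(0.90)(-0.20) − (-0.10)(-0.10)] = 0.1900
  C_31 = (-0.10)(-0.40) − (-0.10)(1.00) = 0.1400
  C_32 = −[(0.90)(-0.40) − (-0.10)(-0.20)] = 0.3800
  C_33 = (0.90)(1.00) − (-0.10)(-0.20) = 0.8800
det(I−A) = Σ_j (I−A)_1j·C_1j = (0.90)(0.7200) + (-0.10)(0.2000) + (-0.10)(0.1400) = 0.6140
adj(I−A) = Cᵀ =
  [ 0.7200   0.1000   0.1400]
  [ 0.2000   0.7100   0.3800]
  [ 0.1400   0.1900   0.8800]
(I − A)⁻¹ = adj(I−A) / det(I−A) ≈
  [   1.1726     0.1629     0.2280]
  [   0.3257     1.1564     0.6189]
  [   0.2280     0.3094     1.4332]
x = (I − A)⁻¹ d = adj(I−A)·d / det(I−A), with det(I−A) = 0.6140:
  x_1 = (0.7200·600 + 0.1000·1450 + 0.1400·1150) / 0.6140 = 738.00 / 0.6140 ≈ 1201.95
  x_2 = (0.2000·600 + 0.7100·1450 + 0.3800·1150) / 0.6140 = 1586.50 / 0.6140 ≈ 2583.88
  x_3 = (0.1400·600 + 0.1900·1450 + 0.8800·1150) / 0.6140 = 1371.50 / 0.6140 ≈ 2233.71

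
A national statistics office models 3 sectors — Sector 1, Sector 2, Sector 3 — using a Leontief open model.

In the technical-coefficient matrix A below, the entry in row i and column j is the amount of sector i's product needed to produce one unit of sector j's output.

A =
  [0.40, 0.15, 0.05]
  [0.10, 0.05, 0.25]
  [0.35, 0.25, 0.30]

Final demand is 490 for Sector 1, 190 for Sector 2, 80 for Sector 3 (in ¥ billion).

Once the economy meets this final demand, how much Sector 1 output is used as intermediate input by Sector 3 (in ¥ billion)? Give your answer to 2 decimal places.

I − A =
  [   0.60    -0.15    -0.05]
  [  -0.10     0.95    -0.25]
  [  -0.35    -0.25     0.70]
Cofactors of I−A, C_ij = (−1)^(i+j)·(minor ij) (rows/columns in the sector order above):
  C_11 = (0.95)(0.70) − (-0.25)(-0.25) = 0.6025
  C_12 = −[(-0.10)(0.70) − (-0.25)(-0.35)] = 0.1575
  C_13 = (-0.10)(-0.25) − (0.95)(-0.35) = 0.3575
  C_21 = −[(-0.15)(0.70) − (-0.05)(-0.25)] = 0.1175
  C_22 = (0.60)(0.70) − (-0.05)(-0.35) = 0.4025
  C_23 = −[(0.60)(-0.25) − (-0.15)(-0.35)] = 0.2025
  C_31 = (-0.15)(-0.25) − (-0.05)(0.95) = 0.0850
  C_32 = −[(0.60)(-0.25) − (-0.05)(-0.10)] = 0.1550
  C_33 = (0.60)(0.95) − (-0.15)(-0.10) = 0.5550
det(I−A) = Σ_j (I−A)_1j·C_1j = (0.60)(0.6025) + (-0.15)(0.1575) + (-0.05)(0.3575) = 0.3200
adj(I−A) = Cᵀ =
  [ 0.6025   0.1175   0.0850]
  [ 0.1575   0.4025   0.1550]
  [ 0.3575   0.2025   0.5550]
(I − A)⁻¹ = adj(I−A) / det(I−A) ≈
  [   1.8828     0.3672     0.2656]
  [   0.4922     1.2578     0.4844]
  [   1.1172     0.6328     1.7344]
First solve x = (I − A)⁻¹ d = adj(I−A)·d / det(I−A); in particular x_3 = (0.3575·490 + 0.2025·190 + 0.5550·80) / 0.3200 = 258.05 / 0.3200 ≈ 806.4063.
Intermediate flow from 1 to 3: z_13 = a_13 · x_3 = 0.05 × 258.05 / 0.3200 = 12.9025 / 0.3200 ≈ 40.32.

z_13 = 40.32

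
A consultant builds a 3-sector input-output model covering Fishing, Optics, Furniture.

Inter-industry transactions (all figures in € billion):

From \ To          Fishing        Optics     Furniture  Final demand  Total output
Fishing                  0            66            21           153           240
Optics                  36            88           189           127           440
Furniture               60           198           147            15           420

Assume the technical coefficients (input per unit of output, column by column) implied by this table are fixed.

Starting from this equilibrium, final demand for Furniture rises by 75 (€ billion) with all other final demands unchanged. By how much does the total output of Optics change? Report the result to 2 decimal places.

Technical coefficients a_ij = z_ij / X_j:
  a_11 = 0/240 = 0.00, a_21 = 36/240 = 0.15, a_31 = 60/240 = 0.25
  a_12 = 66/440 = 0.15, a_22 = 88/440 = 0.20, a_32 = 198/440 = 0.45
  a_13 = 21/420 = 0.05, a_23 = 189/420 = 0.45, a_33 = 147/420 = 0.35
I − A =
  [   1.00    -0.15    -0.05]
  [  -0.15     0.80    -0.45]
  [  -0.25    -0.45     0.65]
Cofactors of I−A, C_ij = (−1)^(i+j)·(minor ij) (rows/columns in the sector order above):
  C_11 = (0.80)(0.65) − (-0.45)(-0.45) = 0.3175
  C_12 = −[(-0.15)(0.65) − (-0.45)(-0.25)] = 0.2100
  C_13 = (-0.15)(-0.45) − (0.80)(-0.25) = 0.2675
  C_21 = −[(-0.15)(0.65) − (-0.05)(-0.45)] = 0.1200
  C_22 = (1.00)(0.65) − (-0.05)(-0.25) = 0.6375
  C_23 = −[(1.00)(-0.45) − (-0.15)(-0.25)] = 0.4875
  C_31 = (-0.15)(-0.45) − (-0.05)(0.80) = 0.1075
  C_32 = −[(1.00)(-0.45) − (-0.05)(-0.15)] = 0.4575
  C_33 = (1.00)(0.80) − (-0.15)(-0.15) = 0.7775
det(I−A) = Σ_j (I−A)_1j·C_1j = (1.00)(0.3175) + (-0.15)(0.2100) + (-0.05)(0.2675) = 0.272625
adj(I−A) = Cᵀ =
  [ 0.3175   0.1200   0.1075]
  [ 0.2100   0.6375   0.4575]
  [ 0.2675   0.4875   0.7775]
(I − A)⁻¹ = adj(I−A) / det(I−A) ≈
  [   1.1646     0.4402     0.3943]
  [   0.7703     2.3384     1.6781]
  [   0.9812     1.7882     2.8519]
Δx = (I − A)⁻¹ Δd with Δd having +75 in the Furniture component and 0 elsewhere.
So Δx_2 = L_23 · (+75), where L_23 = adj(I−A)_23 / det(I−A) = 0.4575 / 0.272625.
Δx_2 = 0.4575 × (+75) / 0.272625 = 34.3125 / 0.272625 ≈ 125.86.

Δx_2 = 125.86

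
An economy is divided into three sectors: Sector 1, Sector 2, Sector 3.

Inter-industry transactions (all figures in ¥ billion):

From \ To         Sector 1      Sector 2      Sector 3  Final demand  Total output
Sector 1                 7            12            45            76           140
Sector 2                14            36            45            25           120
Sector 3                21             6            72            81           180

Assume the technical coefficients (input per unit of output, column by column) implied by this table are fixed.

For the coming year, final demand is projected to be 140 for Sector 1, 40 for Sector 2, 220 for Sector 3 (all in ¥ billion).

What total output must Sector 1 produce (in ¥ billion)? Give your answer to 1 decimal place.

x_1 = 297.1

Technical coefficients a_ij = z_ij / X_j:
  a_11 = 7/140 = 0.05, a_21 = 14/140 = 0.10, a_31 = 21/140 = 0.15
  a_12 = 12/120 = 0.10, a_22 = 36/120 = 0.30, a_32 = 6/120 = 0.05
  a_13 = 45/180 = 0.25, a_23 = 45/180 = 0.25, a_33 = 72/180 = 0.40
I − A =
  [   0.95    -0.10    -0.25]
  [  -0.10     0.70    -0.25]
  [  -0.15    -0.05     0.60]
Cofactors of I−A, C_ij = (−1)^(i+j)·(minor ij) (rows/columns in the sector order above):
  C_11 = (0.70)(0.60) − (-0.25)(-0.05) = 0.4075
  C_12 = −[(-0.10)(0.60) − (-0.25)(-0.15)] = 0.0975
  C_13 = (-0.10)(-0.05) − (0.70)(-0.15) = 0.1100
  C_21 = −[(-0.10)(0.60) − (-0.25)(-0.05)] = 0.0725
  C_22 = (0.95)(0.60) − (-0.25)(-0.15) = 0.5325
  C_23 = −[(0.95)(-0.05) − (-0.10)(-0.15)] = 0.0625
  C_31 = (-0.10)(-0.25) − (-0.25)(0.70) = 0.2000
  C_32 = −[(0.95)(-0.25) − (-0.25)(-0.10)] = 0.2625
  C_33 = (0.95)(0.70) − (-0.10)(-0.10) = 0.6550
det(I−A) = Σ_j (I−A)_1j·C_1j = (0.95)(0.4075) + (-0.10)(0.0975) + (-0.25)(0.1100) = 0.349875
adj(I−A) = Cᵀ =
  [ 0.4075   0.0725   0.2000]
  [ 0.0975   0.5325   0.2625]
  [ 0.1100   0.0625   0.6550]
(I − A)⁻¹ = adj(I−A) / det(I−A) ≈
  [   1.1647     0.2072     0.5716]
  [   0.2787     1.5220     0.7503]
  [   0.3144     0.1786     1.8721]
x = (I − A)⁻¹ d = adj(I−A)·d / det(I−A), with det(I−A) = 0.349875:
  x_1 = (0.4075·140 + 0.0725·40 + 0.2000·220) / 0.349875 = 103.95 / 0.349875 ≈ 297.1
  x_2 = (0.0975·140 + 0.5325·40 + 0.2625·220) / 0.349875 = 92.70 / 0.349875 ≈ 265.0
  x_3 = (0.1100·140 + 0.0625·40 + 0.6550·220) / 0.349875 = 162.00 / 0.349875 ≈ 463.0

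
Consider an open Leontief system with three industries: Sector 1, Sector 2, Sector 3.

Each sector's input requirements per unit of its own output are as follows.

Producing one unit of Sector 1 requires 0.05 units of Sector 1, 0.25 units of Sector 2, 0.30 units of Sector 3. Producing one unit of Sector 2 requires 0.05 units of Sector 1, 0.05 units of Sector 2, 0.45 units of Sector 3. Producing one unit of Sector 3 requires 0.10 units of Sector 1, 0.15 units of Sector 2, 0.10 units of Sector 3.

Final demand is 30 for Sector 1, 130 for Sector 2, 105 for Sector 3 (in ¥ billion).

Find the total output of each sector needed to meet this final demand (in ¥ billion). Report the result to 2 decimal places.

x_1 = 66.32, x_2 = 191.31, x_3 = 234.43

I − A =
  [   0.95    -0.05    -0.10]
  [  -0.25     0.95    -0.15]
  [  -0.30    -0.45     0.90]
Cofactors of I−A, C_ij = (−1)^(i+j)·(minor ij) (rows/columns in the sector order above):
  C_11 = (0.95)(0.90) − (-0.15)(-0.45) = 0.7875
  C_12 = −[(-0.25)(0.90) − (-0.15)(-0.30)] = 0.2700
  C_13 = (-0.25)(-0.45) − (0.95)(-0.30) = 0.3975
  C_21 = −[(-0.05)(0.90) − (-0.10)(-0.45)] = 0.0900
  C_22 = (0.95)(0.90) − (-0.10)(-0.30) = 0.8250
  C_23 = −[(0.95)(-0.45) − (-0.05)(-0.30)] = 0.4425
  C_31 = (-0.05)(-0.15) − (-0.10)(0.95) = 0.1025
  C_32 = −[(0.95)(-0.15) − (-0.10)(-0.25)] = 0.1675
  C_33 = (0.95)(0.95) − (-0.05)(-0.25) = 0.8900
det(I−A) = Σ_j (I−A)_1j·C_1j = (0.95)(0.7875) + (-0.05)(0.2700) + (-0.10)(0.3975) = 0.694875
adj(I−A) = Cᵀ =
  [ 0.7875   0.0900   0.1025]
  [ 0.2700   0.8250   0.1675]
  [ 0.3975   0.4425   0.8900]
(I − A)⁻¹ = adj(I−A) / det(I−A) ≈
  [   1.1333     0.1295     0.1475]
  [   0.3886     1.1873     0.2411]
  [   0.5720     0.6368     1.2808]
x = (I − A)⁻¹ d = adj(I−A)·d / det(I−A), with det(I−A) = 0.694875:
  x_1 = (0.7875·30 + 0.0900·130 + 0.1025·105) / 0.694875 = 46.0875 / 0.694875 ≈ 66.32
  x_2 = (0.2700·30 + 0.8250·130 + 0.1675·105) / 0.694875 = 132.9375 / 0.694875 ≈ 191.31
  x_3 = (0.3975·30 + 0.4425·130 + 0.8900·105) / 0.694875 = 162.90 / 0.694875 ≈ 234.43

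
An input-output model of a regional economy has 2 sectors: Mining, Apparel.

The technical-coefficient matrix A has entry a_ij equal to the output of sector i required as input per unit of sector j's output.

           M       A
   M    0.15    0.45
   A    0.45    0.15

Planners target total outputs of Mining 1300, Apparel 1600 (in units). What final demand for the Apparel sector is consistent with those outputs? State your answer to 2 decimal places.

I − A =
  [   0.85    -0.45]
  [  -0.45     0.85]
d = (I − A) x:
  d_M = (+0.85)·1300 + (-0.45)·1600 = 385.00
  d_A = (-0.45)·1300 + (+0.85)·1600 = 775.00

d_A = 775.00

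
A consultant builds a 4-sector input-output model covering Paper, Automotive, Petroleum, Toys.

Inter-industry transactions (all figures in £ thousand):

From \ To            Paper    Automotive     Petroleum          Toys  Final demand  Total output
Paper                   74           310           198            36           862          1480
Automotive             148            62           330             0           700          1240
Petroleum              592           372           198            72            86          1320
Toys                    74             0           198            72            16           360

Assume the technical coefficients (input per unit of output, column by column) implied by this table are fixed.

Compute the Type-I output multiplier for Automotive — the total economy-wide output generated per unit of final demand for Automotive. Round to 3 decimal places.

m_2 = 2.638

Technical coefficients a_ij = z_ij / X_j:
  a_11 = 74/1480 = 0.05, a_21 = 148/1480 = 0.10, a_31 = 592/1480 = 0.40, a_41 = 74/1480 = 0.05
  a_12 = 310/1240 = 0.25, a_22 = 62/1240 = 0.05, a_32 = 372/1240 = 0.30, a_42 = 0/1240 = 0.00
  a_13 = 198/1320 = 0.15, a_23 = 330/1320 = 0.25, a_33 = 198/1320 = 0.15, a_43 = 198/1320 = 0.15
  a_14 = 36/360 = 0.10, a_24 = 0/360 = 0.00, a_34 = 72/360 = 0.20, a_44 = 72/360 = 0.20
I − A =
  [   0.95    -0.25    -0.15    -0.10]
  [  -0.10     0.95    -0.25     0.00]
  [  -0.40    -0.30     0.85    -0.20]
  [  -0.05     0.00    -0.15     0.80]
Compute the cofactors C_ij = (−1)^(i+j)·(3×3 minor ij) of I−A; the adjugate is their transpose:
adj(I−A) = Cᵀ =
  [ 0.557500   0.203000   0.178250   0.114250]
  [ 0.147500   0.557750   0.202250   0.069000]
  [ 0.337500   0.309000   0.697250   0.216500]
  [ 0.098125   0.070625   0.141875   0.588125]
det(I−A) = Σ_j (I−A)_1j·C_1j = (0.95)(0.557500) + (-0.25)(0.147500) + (-0.15)(0.337500) + (-0.10)(0.098125) = 0.4323125
(I − A)⁻¹ = adj(I−A) / det(I−A) ≈
  [   1.2896     0.4696     0.4123     0.2643]
  [   0.3412     1.2902     0.4678     0.1596]
  [   0.7807     0.7148     1.6128     0.5008]
  [   0.2270     0.1634     0.3282     1.3604]
The output multiplier for sector j is the column-j sum of the Leontief inverse (I − A)⁻¹ = adj(I−A) / det(I−A).
Column 2 of adj(I−A): (0.203000, 0.557750, 0.309000, 0.070625); det(I−A) = 0.4323125.
m_2 = (0.203000 + 0.557750 + 0.309000 + 0.070625) / 0.4323125 = 1.140375 / 0.4323125 ≈ 2.638.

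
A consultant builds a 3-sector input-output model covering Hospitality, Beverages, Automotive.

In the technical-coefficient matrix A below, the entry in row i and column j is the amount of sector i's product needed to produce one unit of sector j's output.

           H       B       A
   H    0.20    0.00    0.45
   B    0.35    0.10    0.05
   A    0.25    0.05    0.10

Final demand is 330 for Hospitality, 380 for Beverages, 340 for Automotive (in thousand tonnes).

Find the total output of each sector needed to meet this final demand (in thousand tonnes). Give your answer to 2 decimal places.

I − A =
  [   0.80     0.00    -0.45]
  [  -0.35     0.90    -0.05]
  [  -0.25    -0.05     0.90]
Cofactors of I−A, C_ij = (−1)^(i+j)·(minor ij) (rows/columns in the sector order above):
  C_11 = (0.90)(0.90) − (-0.05)(-0.05) = 0.8075
  C_12 = −[(-0.35)(0.90) − (-0.05)(-0.25)] = 0.3275
  C_13 = (-0.35)(-0.05) − (0.90)(-0.25) = 0.2425
  C_21 = −[(0.00)(0.90) − (-0.45)(-0.05)] = 0.0225
  C_22 = (0.80)(0.90) − (-0.45)(-0.25) = 0.6075
  C_23 = −[(0.80)(-0.05) − (0.00)(-0.25)] = 0.0400
  C_31 = (0.00)(-0.05) − (-0.45)(0.90) = 0.4050
  C_32 = −[(0.80)(-0.05) − (-0.45)(-0.35)] = 0.1975
  C_33 = (0.80)(0.90) − (0.00)(-0.35) = 0.7200
det(I−A) = Σ_j (I−A)_1j·C_1j = (0.80)(0.8075) + (0.00)(0.3275) + (-0.45)(0.2425) = 0.536875
adj(I−A) = Cᵀ =
  [ 0.8075   0.0225   0.4050]
  [ 0.3275   0.6075   0.1975]
  [ 0.2425   0.0400   0.7200]
(I − A)⁻¹ = adj(I−A) / det(I−A) ≈
  [   1.5041     0.0419     0.7544]
  [   0.6100     1.1315     0.3679]
  [   0.4517     0.0745     1.3411]
x = (I − A)⁻¹ d = adj(I−A)·d / det(I−A), with det(I−A) = 0.536875:
  x_H = (0.8075·330 + 0.0225·380 + 0.4050·340) / 0.536875 = 412.725 / 0.536875 ≈ 768.75
  x_B = (0.3275·330 + 0.6075·380 + 0.1975·340) / 0.536875 = 406.075 / 0.536875 ≈ 756.37
  x_A = (0.2425·330 + 0.0400·380 + 0.7200·340) / 0.536875 = 340.025 / 0.536875 ≈ 633.34

x_H = 768.75, x_B = 756.37, x_A = 633.34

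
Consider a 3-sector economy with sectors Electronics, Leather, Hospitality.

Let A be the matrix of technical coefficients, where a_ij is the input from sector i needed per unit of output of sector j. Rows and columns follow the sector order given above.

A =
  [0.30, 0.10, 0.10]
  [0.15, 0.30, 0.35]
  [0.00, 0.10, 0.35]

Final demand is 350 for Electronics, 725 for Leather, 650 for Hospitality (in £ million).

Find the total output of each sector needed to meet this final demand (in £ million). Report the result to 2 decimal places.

I − A =
  [   0.70    -0.10    -0.10]
  [  -0.15     0.70    -0.35]
  [   0.00    -0.10     0.65]
Cofactors of I−A, C_ij = (−1)^(i+j)·(minor ij) (rows/columns in the sector order above):
  C_11 = (0.70)(0.65) − (-0.35)(-0.10) = 0.4200
  C_12 = −[(-0.15)(0.65) − (-0.35)(0.00)] = 0.0975
  C_13 = (-0.15)(-0.10) − (0.70)(0.00) = 0.0150
  C_21 = −[(-0.10)(0.65) − (-0.10)(-0.10)] = 0.0750
  C_22 = (0.70)(0.65) − (-0.10)(0.00) = 0.4550
  C_23 = −[(0.70)(-0.10) − (-0.10)(0.00)] = 0.0700
  C_31 = (-0.10)(-0.35) − (-0.10)(0.70) = 0.1050
  C_32 = −[(0.70)(-0.35) − (-0.10)(-0.15)] = 0.2600
  C_33 = (0.70)(0.70) − (-0.10)(-0.15) = 0.4750
det(I−A) = Σ_j (I−A)_1j·C_1j = (0.70)(0.4200) + (-0.10)(0.0975) + (-0.10)(0.0150) = 0.28275
adj(I−A) = Cᵀ =
  [ 0.4200   0.0750   0.1050]
  [ 0.0975   0.4550   0.2600]
  [ 0.0150   0.0700   0.4750]
(I − A)⁻¹ = adj(I−A) / det(I−A) ≈
  [   1.4854     0.2653     0.3714]
  [   0.3448     1.6092     0.9195]
  [   0.0531     0.2476     1.6799]
x = (I − A)⁻¹ d = adj(I−A)·d / det(I−A), with det(I−A) = 0.28275:
  x_E = (0.4200·350 + 0.0750·725 + 0.1050·650) / 0.28275 = 269.625 / 0.28275 ≈ 953.58
  x_L = (0.0975·350 + 0.4550·725 + 0.2600·650) / 0.28275 = 533.00 / 0.28275 ≈ 1885.06
  x_H = (0.0150·350 + 0.0700·725 + 0.4750·650) / 0.28275 = 364.75 / 0.28275 ≈ 1290.01

x_E = 953.58, x_L = 1885.06, x_H = 1290.01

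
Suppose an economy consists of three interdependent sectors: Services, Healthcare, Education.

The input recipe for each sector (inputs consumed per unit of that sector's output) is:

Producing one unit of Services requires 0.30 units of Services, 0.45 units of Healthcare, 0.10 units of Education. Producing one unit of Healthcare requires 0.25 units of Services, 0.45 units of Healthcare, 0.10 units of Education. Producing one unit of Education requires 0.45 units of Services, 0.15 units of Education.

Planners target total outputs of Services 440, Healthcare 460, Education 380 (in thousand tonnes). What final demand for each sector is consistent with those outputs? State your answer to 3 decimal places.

I − A =
  [   0.70    -0.25    -0.45]
  [  -0.45     0.55     0.00]
  [  -0.10    -0.10     0.85]
d = (I − A) x:
  d_S = (+0.70)·440 + (-0.25)·460 + (-0.45)·380 = 22.000
  d_H = (-0.45)·440 + (+0.55)·460 + (+0.00)·380 = 55.000
  d_E = (-0.10)·440 + (-0.10)·460 + (+0.85)·380 = 233.000

d_S = 22.000, d_H = 55.000, d_E = 233.000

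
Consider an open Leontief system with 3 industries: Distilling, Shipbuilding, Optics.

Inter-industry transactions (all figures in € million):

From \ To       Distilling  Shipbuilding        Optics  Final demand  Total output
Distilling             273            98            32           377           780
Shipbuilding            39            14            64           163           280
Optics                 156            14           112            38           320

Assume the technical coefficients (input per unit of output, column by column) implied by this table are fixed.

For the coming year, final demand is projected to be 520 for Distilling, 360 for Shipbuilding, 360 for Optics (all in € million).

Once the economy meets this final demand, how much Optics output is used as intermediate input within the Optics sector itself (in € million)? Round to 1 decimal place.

z_OO = 352.7

Technical coefficients a_ij = z_ij / X_j:
  a_DD = 273/780 = 0.35, a_SD = 39/780 = 0.05, a_OD = 156/780 = 0.20
  a_DS = 98/280 = 0.35, a_SS = 14/280 = 0.05, a_OS = 14/280 = 0.05
  a_DO = 32/320 = 0.10, a_SO = 64/320 = 0.20, a_OO = 112/320 = 0.35
I − A =
  [   0.65    -0.35    -0.10]
  [  -0.05     0.95    -0.20]
  [  -0.20    -0.05     0.65]
Cofactors of I−A, C_ij = (−1)^(i+j)·(minor ij) (rows/columns in the sector order above):
  C_11 = (0.95)(0.65) − (-0.20)(-0.05) = 0.6075
  C_12 = −[(-0.05)(0.65) − (-0.20)(-0.20)] = 0.0725
  C_13 = (-0.05)(-0.05) − (0.95)(-0.20) = 0.1925
  C_21 = −[(-0.35)(0.65) − (-0.10)(-0.05)] = 0.2325
  C_22 = (0.65)(0.65) − (-0.10)(-0.20) = 0.4025
  C_23 = −[(0.65)(-0.05) − (-0.35)(-0.20)] = 0.1025
  C_31 = (-0.35)(-0.20) − (-0.10)(0.95) = 0.1650
  C_32 = −[(0.65)(-0.20) − (-0.10)(-0.05)] = 0.1350
  C_33 = (0.65)(0.95) − (-0.35)(-0.05) = 0.6000
det(I−A) = Σ_j (I−A)_1j·C_1j = (0.65)(0.6075) + (-0.35)(0.0725) + (-0.10)(0.1925) = 0.35025
adj(I−A) = Cᵀ =
  [ 0.6075   0.2325   0.1650]
  [ 0.0725   0.4025   0.1350]
  [ 0.1925   0.1025   0.6000]
(I − A)⁻¹ = adj(I−A) / det(I−A) ≈
  [   1.7345     0.6638     0.4711]
  [   0.2070     1.1492     0.3854]
  [   0.5496     0.2926     1.7131]
First solve x = (I − A)⁻¹ d = adj(I−A)·d / det(I−A); in particular x_O = (0.1925·520 + 0.1025·360 + 0.6000·360) / 0.35025 = 353.00 / 0.35025 ≈ 1007.852.
Intermediate flow from O to O: z_OO = a_OO · x_O = 0.35 × 353.00 / 0.35025 = 123.55 / 0.35025 ≈ 352.7.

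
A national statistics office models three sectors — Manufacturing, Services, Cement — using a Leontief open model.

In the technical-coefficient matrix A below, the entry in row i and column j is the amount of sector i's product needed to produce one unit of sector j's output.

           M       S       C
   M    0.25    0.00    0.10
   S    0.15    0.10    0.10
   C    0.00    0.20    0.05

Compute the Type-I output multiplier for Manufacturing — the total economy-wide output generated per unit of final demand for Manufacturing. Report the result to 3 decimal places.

I − A =
  [   0.75     0.00    -0.10]
  [  -0.15     0.90    -0.10]
  [   0.00    -0.20     0.95]
Cofactors of I−A, C_ij = (−1)^(i+j)·(minor ij) (rows/columns in the sector order above):
  C_11 = (0.90)(0.95) − (-0.10)(-0.20) = 0.8350
  C_12 = −[(-0.15)(0.95) − (-0.10)(0.00)] = 0.1425
  C_13 = (-0.15)(-0.20) − (0.90)(0.00) = 0.0300
  C_21 = −[(0.00)(0.95) − (-0.10)(-0.20)] = 0.0200
  C_22 = (0.75)(0.95) − (-0.10)(0.00) = 0.7125
  C_23 = −[(0.75)(-0.20) − (0.00)(0.00)] = 0.1500
  C_31 = (0.00)(-0.10) − (-0.10)(0.90) = 0.0900
  C_32 = −[(0.75)(-0.10) − (-0.10)(-0.15)] = 0.0900
  C_33 = (0.75)(0.90) − (0.00)(-0.15) = 0.6750
det(I−A) = Σ_j (I−A)_1j·C_1j = (0.75)(0.8350) + (0.00)(0.1425) + (-0.10)(0.0300) = 0.62325
adj(I−A) = Cᵀ =
  [ 0.8350   0.0200   0.0900]
  [ 0.1425   0.7125   0.0900]
  [ 0.0300   0.1500   0.6750]
(I − A)⁻¹ = adj(I−A) / det(I−A) ≈
  [   1.3398     0.0321     0.1444]
  [   0.2286     1.1432     0.1444]
  [   0.0481     0.2407     1.0830]
The output multiplier for sector j is the column-j sum of the Leontief inverse (I − A)⁻¹ = adj(I−A) / det(I−A).
Column M of adj(I−A): (0.8350, 0.1425, 0.0300); det(I−A) = 0.62325.
m_M = (0.8350 + 0.1425 + 0.0300) / 0.62325 = 1.0075 / 0.62325 ≈ 1.617.

m_M = 1.617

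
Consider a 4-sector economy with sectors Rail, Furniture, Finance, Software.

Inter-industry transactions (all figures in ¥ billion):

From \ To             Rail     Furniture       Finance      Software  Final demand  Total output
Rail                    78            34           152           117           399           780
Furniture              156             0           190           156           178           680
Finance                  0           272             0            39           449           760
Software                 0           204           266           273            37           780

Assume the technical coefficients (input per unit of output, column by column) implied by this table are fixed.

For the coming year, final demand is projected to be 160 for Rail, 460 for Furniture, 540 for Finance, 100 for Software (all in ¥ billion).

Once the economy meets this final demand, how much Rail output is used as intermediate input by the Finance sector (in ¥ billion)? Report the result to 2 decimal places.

Technical coefficients a_ij = z_ij / X_j:
  a_11 = 78/780 = 0.10, a_21 = 156/780 = 0.20, a_31 = 0/780 = 0.00, a_41 = 0/780 = 0.00
  a_12 = 34/680 = 0.05, a_22 = 0/680 = 0.00, a_32 = 272/680 = 0.40, a_42 = 204/680 = 0.30
  a_13 = 152/760 = 0.20, a_23 = 190/760 = 0.25, a_33 = 0/760 = 0.00, a_43 = 266/760 = 0.35
  a_14 = 117/780 = 0.15, a_24 = 156/780 = 0.20, a_34 = 39/780 = 0.05, a_44 = 273/780 = 0.35
I − A =
  [   0.90    -0.05    -0.20    -0.15]
  [  -0.20     1.00    -0.25    -0.20]
  [   0.00    -0.40     1.00    -0.05]
  [   0.00    -0.30    -0.35     0.65]
Compute the cofactors C_ij = (−1)^(i+j)·(3×3 minor ij) of I−A; the adjugate is their transpose:
adj(I−A) = Cᵀ =
  [ 0.475750   0.152625   0.193375   0.171625]
  [ 0.126500   0.569250   0.245750   0.223250]
  [ 0.055000   0.247500   0.515500   0.128500]
  [ 0.088000   0.396000   0.391000   0.784000]
det(I−A) = Σ_j (I−A)_1j·C_1j = (0.90)(0.475750) + (-0.05)(0.126500) + (-0.20)(0.055000) + (-0.15)(0.088000) = 0.39765
(I − A)⁻¹ = adj(I−A) / det(I−A) ≈
  [   1.1964     0.3838     0.4863     0.4316]
  [   0.3181     1.4315     0.6180     0.5614]
  [   0.1383     0.6224     1.2964     0.3231]
  [   0.2213     0.9959     0.9833     1.9716]
First solve x = (I − A)⁻¹ d = adj(I−A)·d / det(I−A); in particular x_3 = (0.055000·160 + 0.247500·460 + 0.515500·540 + 0.128500·100) / 0.39765 = 413.87 / 0.39765 ≈ 1040.7896.
Intermediate flow from 1 to 3: z_13 = a_13 · x_3 = 0.20 × 413.87 / 0.39765 = 82.774 / 0.39765 ≈ 208.16.

z_13 = 208.16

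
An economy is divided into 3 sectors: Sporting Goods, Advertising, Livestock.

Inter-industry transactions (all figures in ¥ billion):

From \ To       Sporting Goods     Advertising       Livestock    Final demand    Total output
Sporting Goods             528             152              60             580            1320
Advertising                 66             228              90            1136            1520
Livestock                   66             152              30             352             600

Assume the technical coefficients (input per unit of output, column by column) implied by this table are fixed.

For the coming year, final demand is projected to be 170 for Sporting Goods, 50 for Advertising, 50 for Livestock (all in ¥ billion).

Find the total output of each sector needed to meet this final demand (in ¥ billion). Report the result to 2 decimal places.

x_1 = 311.61, x_2 = 91.03, x_3 = 78.61

Technical coefficients a_ij = z_ij / X_j:
  a_11 = 528/1320 = 0.40, a_21 = 66/1320 = 0.05, a_31 = 66/1320 = 0.05
  a_12 = 152/1520 = 0.10, a_22 = 228/1520 = 0.15, a_32 = 152/1520 = 0.10
  a_13 = 60/600 = 0.10, a_23 = 90/600 = 0.15, a_33 = 30/600 = 0.05
I − A =
  [   0.60    -0.10    -0.10]
  [  -0.05     0.85    -0.15]
  [  -0.05    -0.10     0.95]
Cofactors of I−A, C_ij = (−1)^(i+j)·(minor ij) (rows/columns in the sector order above):
  C_11 = (0.85)(0.95) − (-0.15)(-0.10) = 0.7925
  C_12 = −[(-0.05)(0.95) − (-0.15)(-0.05)] = 0.0550
  C_13 = (-0.05)(-0.10) − (0.85)(-0.05) = 0.0475
  C_21 = −[(-0.10)(0.95) − (-0.10)(-0.10)] = 0.1050
  C_22 = (0.60)(0.95) − (-0.10)(-0.05) = 0.5650
  C_23 = −[(0.60)(-0.10) − (-0.10)(-0.05)] = 0.0650
  C_31 = (-0.10)(-0.15) − (-0.10)(0.85) = 0.1000
  C_32 = −[(0.60)(-0.15) − (-0.10)(-0.05)] = 0.0950
  C_33 = (0.60)(0.85) − (-0.10)(-0.05) = 0.5050
det(I−A) = Σ_j (I−A)_1j·C_1j = (0.60)(0.7925) + (-0.10)(0.0550) + (-0.10)(0.0475) = 0.46525
adj(I−A) = Cᵀ =
  [ 0.7925   0.1050   0.1000]
  [ 0.0550   0.5650   0.0950]
  [ 0.0475   0.0650   0.5050]
(I − A)⁻¹ = adj(I−A) / det(I−A) ≈
  [   1.7034     0.2257     0.2149]
  [   0.1182     1.2144     0.2042]
  [   0.1021     0.1397     1.0854]
x = (I − A)⁻¹ d = adj(I−A)·d / det(I−A), with det(I−A) = 0.46525:
  x_1 = (0.7925·170 + 0.1050·50 + 0.1000·50) / 0.46525 = 144.975 / 0.46525 ≈ 311.61
  x_2 = (0.0550·170 + 0.5650·50 + 0.0950·50) / 0.46525 = 42.35 / 0.46525 ≈ 91.03
  x_3 = (0.0475·170 + 0.0650·50 + 0.5050·50) / 0.46525 = 36.575 / 0.46525 ≈ 78.61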